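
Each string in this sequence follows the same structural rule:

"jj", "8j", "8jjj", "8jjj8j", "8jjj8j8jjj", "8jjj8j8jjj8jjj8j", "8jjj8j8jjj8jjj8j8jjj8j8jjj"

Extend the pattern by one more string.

From term 3 onward, concatenate the last term with the second-to-last: 8j·jj = 8jjj, 8jjj·8j = 8jjj8j, …
The next term joins 8jjj8j8jjj8jjj8j8jjj8j8jjj and 8jjj8j8jjj8jjj8j.

8jjj8j8jjj8jjj8j8jjj8j8jjj8jjj8j8jjj8jjj8j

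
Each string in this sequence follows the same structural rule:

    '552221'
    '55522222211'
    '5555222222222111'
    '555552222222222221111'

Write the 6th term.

5555555222222222222222222111111

Reading off run lengths: 5 runs 2, 3, 4, 5; 2 runs 3, 6, 9, 12; 1 runs 1, 2, 3, 4 — each is linear in n (n = 1, 2, …).
For term 6, n = 6, so the run lengths are 7, 18, 6.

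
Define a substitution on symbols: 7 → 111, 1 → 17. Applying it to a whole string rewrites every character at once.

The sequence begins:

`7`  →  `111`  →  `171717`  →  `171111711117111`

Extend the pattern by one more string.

171111717171711117171717111171717

Applying the rule to each of the 15 symbols of 171111711117111 gives the pieces 17 111 17 17 17 17 111 17 17 17 17 111 17 17 17, which concatenate to the answer.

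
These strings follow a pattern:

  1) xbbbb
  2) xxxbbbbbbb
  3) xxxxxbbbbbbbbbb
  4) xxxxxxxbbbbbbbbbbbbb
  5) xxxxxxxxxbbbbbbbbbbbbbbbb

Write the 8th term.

Reading off run lengths: x runs 1, 3, 5, 7, 9; b runs 4, 7, 10, 13, 16 — each is linear in n (n = 1, 2, …).
At n = 8 the blocks have lengths 15, 25.

xxxxxxxxxxxxxxxbbbbbbbbbbbbbbbbbbbbbbbbb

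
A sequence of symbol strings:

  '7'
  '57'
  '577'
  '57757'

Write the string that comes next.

This is a Fibonacci-style word recurrence s(k) = s(k−1)·s(k−2): e.g. 57·7 = 577.
Continuing: 57757 · 577 gives term 5.

57757577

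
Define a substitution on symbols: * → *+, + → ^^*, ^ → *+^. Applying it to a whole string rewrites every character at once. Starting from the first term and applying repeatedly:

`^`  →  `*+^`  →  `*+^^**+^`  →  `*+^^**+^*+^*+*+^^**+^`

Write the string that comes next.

φ(*+^^**+^*+^*+*+^^**+^) expands symbol-by-symbol to *+ ^^* *+^ *+^ *+ *+ ^^* *+^ *+ ^^* *+^ *+ ^^* *+ ^^* *+^ *+^ *+ *+ ^^* *+^; joining the 21 pieces gives the next term.

*+^^**+^*+^*+*+^^**+^*+^^**+^*+^^**+^^**+^*+^*+*+^^**+^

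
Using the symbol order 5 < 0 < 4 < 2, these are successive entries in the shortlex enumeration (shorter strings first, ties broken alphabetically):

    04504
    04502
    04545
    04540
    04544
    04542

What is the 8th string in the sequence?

Advancing 2 positions from 04542 through 04542 → 04525 reaches term 8.

04520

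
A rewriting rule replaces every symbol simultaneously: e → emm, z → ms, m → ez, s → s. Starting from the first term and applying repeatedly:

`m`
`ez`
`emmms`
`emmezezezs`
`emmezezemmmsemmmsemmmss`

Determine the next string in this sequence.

emmezezemmmsemmmsemmezezezsemmezezezsemmezezezss

φ(emmezezemmmsemmmsemmmss) expands symbol-by-symbol to emm ez ez emm ms emm ms emm ez ez ez s emm ez ez ez s emm ez ez ez s s; joining the 23 pieces gives the next term.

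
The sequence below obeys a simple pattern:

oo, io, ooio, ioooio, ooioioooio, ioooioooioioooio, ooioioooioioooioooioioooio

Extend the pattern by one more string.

ioooioooioioooioooioioooioioooioooioioooio

Each term (from the third on) is the two preceding terms concatenated in order: term 3 = oo·io = ooio.
So term 8 is ioooioooioioooio·ooioioooioioooioooioioooio.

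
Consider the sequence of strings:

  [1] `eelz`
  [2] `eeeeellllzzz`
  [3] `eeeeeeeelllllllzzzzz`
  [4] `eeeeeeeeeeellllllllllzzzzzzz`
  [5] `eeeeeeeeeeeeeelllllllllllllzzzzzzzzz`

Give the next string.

eeeeeeeeeeeeeeeeellllllllllllllllzzzzzzzzzzz

Term n consists of 3n-1 e's, followed by 3n-2 l's, followed by 2n-1 z's (n = 1, 2, …).
Setting n = 6 gives 17, 16, 11 characters in each block.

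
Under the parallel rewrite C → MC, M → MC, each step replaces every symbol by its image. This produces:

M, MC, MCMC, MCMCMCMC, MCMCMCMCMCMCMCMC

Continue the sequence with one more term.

MCMCMCMCMCMCMCMCMCMCMCMCMCMCMCMC

Replace each of the 16 characters of MCMCMCMCMCMCMCMC in place — MC MC MC MC MC MC MC MC MC MC MC MC MC MC MC MC — and concatenate.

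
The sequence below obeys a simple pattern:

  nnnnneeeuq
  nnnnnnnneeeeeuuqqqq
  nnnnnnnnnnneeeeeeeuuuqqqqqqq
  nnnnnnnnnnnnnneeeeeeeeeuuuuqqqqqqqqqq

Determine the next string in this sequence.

The n-th term is 3n+2 n's then 2n+1 e's then n u's then 3n-2 q's (n = 1, 2, …).
At n = 5 the blocks have lengths 17, 11, 5, 13.

nnnnnnnnnnnnnnnnneeeeeeeeeeeuuuuuqqqqqqqqqqqqq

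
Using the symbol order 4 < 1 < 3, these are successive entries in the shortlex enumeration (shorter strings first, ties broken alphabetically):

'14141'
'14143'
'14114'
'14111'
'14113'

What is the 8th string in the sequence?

Advancing 3 positions from 14113 through 14113 → 14134 → 14131 reaches term 8.

14133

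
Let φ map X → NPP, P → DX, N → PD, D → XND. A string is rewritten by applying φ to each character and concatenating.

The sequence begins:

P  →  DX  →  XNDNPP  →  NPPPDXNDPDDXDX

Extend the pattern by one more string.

Applying the rule to each of the 14 symbols of NPPPDXNDPDDXDX gives the pieces PD DX DX DX XND NPP PD XND DX XND XND NPP XND NPP, which concatenate to the answer.

PDDXDXDXXNDNPPPDXNDDXXNDXNDNPPXNDNPP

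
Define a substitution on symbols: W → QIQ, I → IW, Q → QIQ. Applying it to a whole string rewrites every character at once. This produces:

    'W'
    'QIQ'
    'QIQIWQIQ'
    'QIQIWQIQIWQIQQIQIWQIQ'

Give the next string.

Rewriting the 21 symbols of QIQIWQIQIWQIQQIQIWQIQ one by one yields QIQ IW QIQ IW QIQ QIQ IW QIQ IW QIQ QIQ IW QIQ QIQ IW QIQ IW QIQ QIQ IW QIQ; concatenated:

QIQIWQIQIWQIQQIQIWQIQIWQIQQIQIWQIQQIQIWQIQIWQIQQIQIWQIQ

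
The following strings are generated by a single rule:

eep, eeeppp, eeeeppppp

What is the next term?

eeeeeppppppp

Term n consists of n+1 e's, followed by 2n-1 p's (n = 1, 2, …).
For the next term, n = 4, so the run lengths are 5, 7.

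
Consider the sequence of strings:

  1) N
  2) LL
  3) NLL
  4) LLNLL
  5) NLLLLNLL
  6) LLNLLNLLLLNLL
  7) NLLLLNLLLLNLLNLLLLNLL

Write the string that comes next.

LLNLLNLLLLNLLNLLLLNLLLLNLLNLLLLNLL

This is a Fibonacci-style word recurrence s(k) = s(k−2)·s(k−1): e.g. N·LL = NLL.
So term 8 is LLNLLNLLLLNLL·NLLLLNLLLLNLLNLLLLNLL.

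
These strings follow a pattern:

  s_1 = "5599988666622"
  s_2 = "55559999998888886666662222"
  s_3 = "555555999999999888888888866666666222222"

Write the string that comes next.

5555555599999999999988888888888888666666666622222222

The n-th term is 2n 5's then 3n 9's then 4n-2 8's then 2n+2 6's then 2n 2's (n = 1, 2, …).
Setting n = 4 gives 8, 12, 14, 10, 8 characters in each block.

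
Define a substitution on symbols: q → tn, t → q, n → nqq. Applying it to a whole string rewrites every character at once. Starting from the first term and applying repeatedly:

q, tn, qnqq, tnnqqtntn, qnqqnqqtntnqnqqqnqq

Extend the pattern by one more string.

tnnqqtntnnqqtntnqnqqqnqqtnnqqtntntnnqqtntn

Replace each of the 19 characters of qnqqnqqtntnqnqqqnqq in place — tn nqq tn tn nqq tn tn q nqq q nqq tn nqq tn tn tn nqq tn tn — and concatenate.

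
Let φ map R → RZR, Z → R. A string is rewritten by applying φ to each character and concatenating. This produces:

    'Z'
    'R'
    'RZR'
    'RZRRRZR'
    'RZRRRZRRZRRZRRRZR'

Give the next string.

RZRRRZRRZRRZRRRZRRZRRRZRRZRRRZRRZRRZRRRZR

Applying the rule to each of the 17 symbols of RZRRRZRRZRRZRRRZR gives the pieces RZR R RZR RZR RZR R RZR RZR R RZR RZR R RZR RZR RZR R RZR, which concatenate to the answer.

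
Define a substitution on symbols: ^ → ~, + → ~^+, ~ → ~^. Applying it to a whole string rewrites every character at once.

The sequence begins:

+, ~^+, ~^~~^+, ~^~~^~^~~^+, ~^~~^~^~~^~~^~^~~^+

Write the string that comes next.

~^~~^~^~~^~~^~^~~^~^~~^~~^~^~~^+

Replace each of the 19 characters of ~^~~^~^~~^~~^~^~~^+ in place — ~^ ~ ~^ ~^ ~ ~^ ~ ~^ ~^ ~ ~^ ~^ ~ ~^ ~ ~^ ~^ ~ ~^+ — and concatenate.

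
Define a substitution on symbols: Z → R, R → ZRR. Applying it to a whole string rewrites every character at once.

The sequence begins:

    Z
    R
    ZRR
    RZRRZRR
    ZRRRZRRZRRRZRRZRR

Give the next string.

RZRRZRRZRRRZRRZRRRZRRZRRZRRRZRRZRRRZRRZRR

Replace each of the 17 characters of ZRRRZRRZRRRZRRZRR in place — R ZRR ZRR ZRR R ZRR ZRR R ZRR ZRR ZRR R ZRR ZRR R ZRR ZRR — and concatenate.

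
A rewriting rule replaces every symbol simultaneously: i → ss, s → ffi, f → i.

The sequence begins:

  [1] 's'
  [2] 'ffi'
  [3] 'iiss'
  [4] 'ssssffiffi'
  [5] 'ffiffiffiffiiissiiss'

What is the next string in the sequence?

Rewriting the 20 symbols of ffiffiffiffiiissiiss one by one yields i i ss i i ss i i ss i i ss ss ss ffi ffi ss ss ffi ffi; concatenated:

iissiissiissiissssssffiffissssffiffi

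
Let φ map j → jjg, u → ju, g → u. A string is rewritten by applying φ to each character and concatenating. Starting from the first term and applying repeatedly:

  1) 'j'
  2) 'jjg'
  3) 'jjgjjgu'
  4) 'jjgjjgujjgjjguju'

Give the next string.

Replace each of the 16 characters of jjgjjgujjgjjguju in place — jjg jjg u jjg jjg u ju jjg jjg u jjg jjg u ju jjg ju — and concatenate.

jjgjjgujjgjjgujujjgjjgujjgjjgujujjgju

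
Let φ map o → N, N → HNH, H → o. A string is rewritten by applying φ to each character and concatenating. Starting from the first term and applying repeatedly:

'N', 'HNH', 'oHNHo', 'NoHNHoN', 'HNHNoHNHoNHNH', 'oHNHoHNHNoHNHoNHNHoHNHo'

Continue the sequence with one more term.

Rewriting the 23 symbols of oHNHoHNHNoHNHoNHNHoHNHo one by one yields N o HNH o N o HNH o HNH N o HNH o N HNH o HNH o N o HNH o N; concatenated:

NoHNHoNoHNHoHNHNoHNHoNHNHoHNHoNoHNHoN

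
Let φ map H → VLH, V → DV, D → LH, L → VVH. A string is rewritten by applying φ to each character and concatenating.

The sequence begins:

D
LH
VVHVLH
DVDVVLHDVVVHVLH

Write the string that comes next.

LHDVLHDVDVVVHVLHLHDVDVDVVLHDVVVHVLH

Replace each of the 15 characters of DVDVVLHDVVVHVLH in place — LH DV LH DV DV VVH VLH LH DV DV DV VLH DV VVH VLH — and concatenate.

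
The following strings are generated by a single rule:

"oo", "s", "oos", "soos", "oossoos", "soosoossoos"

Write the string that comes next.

This is a Fibonacci-style word recurrence s(k) = s(k−2)·s(k−1): e.g. oo·s = oos.
So term 7 is oossoos·soosoossoos.

oossoossoosoossoos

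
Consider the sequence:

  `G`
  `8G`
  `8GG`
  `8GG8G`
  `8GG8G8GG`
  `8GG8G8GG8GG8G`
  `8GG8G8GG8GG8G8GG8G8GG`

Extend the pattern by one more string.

8GG8G8GG8GG8G8GG8G8GG8GG8G8GG8GG8G

From term 3 onward, concatenate the last term with the second-to-last: 8G·G = 8GG, 8GG·8G = 8GG8G, …
So term 8 is 8GG8G8GG8GG8G8GG8G8GG·8GG8G8GG8GG8G.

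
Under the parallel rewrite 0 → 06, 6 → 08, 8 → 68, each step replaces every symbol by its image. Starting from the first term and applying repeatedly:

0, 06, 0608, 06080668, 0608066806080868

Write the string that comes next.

Applying the rule to each of the 16 symbols of 0608066806080868 gives the pieces 06 08 06 68 06 08 08 68 06 08 06 68 06 68 08 68, which concatenate to the answer.

06080668060808680608066806680868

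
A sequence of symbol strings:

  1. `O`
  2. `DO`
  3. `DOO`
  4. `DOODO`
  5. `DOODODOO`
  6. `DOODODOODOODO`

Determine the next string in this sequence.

Each term (from the third on) is the previous term followed by the one before it: term 3 = DO·O = DOO.
So term 7 is DOODODOODOODO·DOODODOO.

DOODODOODOODODOODODOO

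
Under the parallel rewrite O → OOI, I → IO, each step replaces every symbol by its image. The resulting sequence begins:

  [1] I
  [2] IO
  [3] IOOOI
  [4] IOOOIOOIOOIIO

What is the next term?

IOOOIOOIOOIIOOOIOOIIOOOIOOIIOIOOOI

Replace each of the 13 characters of IOOOIOOIOOIIO in place — IO OOI OOI OOI IO OOI OOI IO OOI OOI IO IO OOI — and concatenate.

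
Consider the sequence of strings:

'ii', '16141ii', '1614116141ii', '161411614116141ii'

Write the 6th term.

1614116141161411614116141ii

Each term is the previous one with 16141 prepended.
From 161411614116141ii, 2 further steps: 161411614116141ii → 16141161411614116141ii → (answer).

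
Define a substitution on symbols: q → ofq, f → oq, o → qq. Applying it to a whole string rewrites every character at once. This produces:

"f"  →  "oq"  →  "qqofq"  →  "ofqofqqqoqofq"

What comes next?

Replace each of the 13 characters of ofqofqqqoqofq in place — qq oq ofq qq oq ofq ofq ofq qq ofq qq oq ofq — and concatenate.

qqoqofqqqoqofqofqofqqqofqqqoqofq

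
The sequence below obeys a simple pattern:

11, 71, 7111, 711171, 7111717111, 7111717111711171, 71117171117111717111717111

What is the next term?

711171711171117171117171117111717111711171

This is a Fibonacci-style word recurrence s(k) = s(k−1)·s(k−2): e.g. 71·11 = 7111.
Continuing: 71117171117111717111717111 · 7111717111711171 gives term 8.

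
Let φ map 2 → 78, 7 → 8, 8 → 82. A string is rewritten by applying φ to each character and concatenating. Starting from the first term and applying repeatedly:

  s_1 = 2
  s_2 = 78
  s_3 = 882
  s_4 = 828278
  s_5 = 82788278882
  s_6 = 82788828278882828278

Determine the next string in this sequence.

8278882828278827888282827882788278882

Applying the rule to each of the 20 symbols of 82788828278882828278 gives the pieces 82 78 8 82 82 82 78 82 78 8 82 82 82 78 82 78 82 78 8 82, which concatenate to the answer.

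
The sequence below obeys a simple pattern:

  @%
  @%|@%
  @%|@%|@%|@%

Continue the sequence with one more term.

Each string is two copies of the previous one joined by '|'.
Doubling @%|@%|@%|@% with '|' between the halves:

@%|@%|@%|@%|@%|@%|@%|@%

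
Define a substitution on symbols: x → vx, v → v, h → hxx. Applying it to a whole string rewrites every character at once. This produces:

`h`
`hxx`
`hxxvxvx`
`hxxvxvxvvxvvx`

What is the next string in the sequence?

Applying the rule to each of the 13 symbols of hxxvxvxvvxvvx gives the pieces hxx vx vx v vx v vx v v vx v v vx, which concatenate to the answer.

hxxvxvxvvxvvxvvvxvvvx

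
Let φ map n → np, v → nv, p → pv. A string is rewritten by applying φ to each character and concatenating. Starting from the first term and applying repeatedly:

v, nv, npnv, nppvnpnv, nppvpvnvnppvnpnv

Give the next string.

φ(nppvpvnvnppvnpnv) expands symbol-by-symbol to np pv pv nv pv nv np nv np pv pv nv np pv np nv; joining the 16 pieces gives the next term.

nppvpvnvpvnvnpnvnppvpvnvnppvnpnv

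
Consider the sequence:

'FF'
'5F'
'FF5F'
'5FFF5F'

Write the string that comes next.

FF5F5FFF5F

From term 3 onward, concatenate the second-to-last term with the last: FF·5F = FF5F, 5F·FF5F = 5FFF5F, …
Continuing: FF5F · 5FFF5F gives term 5.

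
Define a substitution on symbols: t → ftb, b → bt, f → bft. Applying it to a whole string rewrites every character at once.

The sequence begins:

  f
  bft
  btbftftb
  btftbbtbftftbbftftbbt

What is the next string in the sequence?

φ(btftbbtbftftbbftftbbt) expands symbol-by-symbol to bt ftb bft ftb bt bt ftb bt bft ftb bft ftb bt bt bft ftb bft ftb bt bt ftb; joining the 21 pieces gives the next term.

btftbbftftbbtbtftbbtbftftbbftftbbtbtbftftbbftftbbtbtftb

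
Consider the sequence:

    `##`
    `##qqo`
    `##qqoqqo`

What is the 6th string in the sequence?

Each term is the previous one with qqo appended.
From ##qqoqqo, 3 further steps: ##qqoqqo → ##qqoqqoqqo → ##qqoqqoqqoqqo → (answer).

##qqoqqoqqoqqoqqo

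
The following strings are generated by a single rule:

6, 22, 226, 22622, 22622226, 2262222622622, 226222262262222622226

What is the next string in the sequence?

2262222622622226222262262222622622

Each term (from the third on) is the previous term followed by the one before it: term 3 = 22·6 = 226.
Continuing: 226222262262222622226 · 2262222622622 gives term 8.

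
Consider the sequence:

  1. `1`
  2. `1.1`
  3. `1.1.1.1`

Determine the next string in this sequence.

1.1.1.1.1.1.1.1

s(k+1) = s(k)·.·s(k) — each term doubles the last with '.' between the halves.
One more doubling of 1.1.1.1 gives the answer.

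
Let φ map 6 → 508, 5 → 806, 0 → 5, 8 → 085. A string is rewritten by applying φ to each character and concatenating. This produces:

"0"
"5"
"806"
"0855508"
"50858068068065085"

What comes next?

φ(50858068068065085) expands symbol-by-symbol to 806 5 085 806 085 5 508 085 5 508 085 5 508 806 5 085 806; joining the 17 pieces gives the next term.

80650858060855508085550808555088065085806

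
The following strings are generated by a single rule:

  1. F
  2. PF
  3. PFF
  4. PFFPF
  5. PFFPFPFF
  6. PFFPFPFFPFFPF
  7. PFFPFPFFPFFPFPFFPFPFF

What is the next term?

PFFPFPFFPFFPFPFFPFPFFPFFPFPFFPFFPF

This is a Fibonacci-style word recurrence s(k) = s(k−1)·s(k−2): e.g. PF·F = PFF.
So term 8 is PFFPFPFFPFFPFPFFPFPFF·PFFPFPFFPFFPF.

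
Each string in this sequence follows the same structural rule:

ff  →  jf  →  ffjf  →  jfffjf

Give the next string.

ffjfjfffjf

From term 3 onward, concatenate the second-to-last term with the last: ff·jf = ffjf, jf·ffjf = jfffjf, …
So term 5 is ffjf·jfffjf.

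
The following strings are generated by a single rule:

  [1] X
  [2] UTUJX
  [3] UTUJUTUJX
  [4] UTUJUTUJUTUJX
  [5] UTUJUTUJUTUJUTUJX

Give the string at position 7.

UTUJUTUJUTUJUTUJUTUJUTUJX

Each term is the previous one with UTUJ prepended.
From UTUJUTUJUTUJUTUJX, 2 further steps: UTUJUTUJUTUJUTUJX → UTUJUTUJUTUJUTUJUTUJX → (answer).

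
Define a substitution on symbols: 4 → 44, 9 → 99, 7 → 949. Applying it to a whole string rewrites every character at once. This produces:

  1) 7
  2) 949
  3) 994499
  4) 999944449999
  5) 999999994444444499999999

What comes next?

999999999999999944444444444444449999999999999999

φ(999999994444444499999999) expands symbol-by-symbol to 99 99 99 99 99 99 99 99 44 44 44 44 44 44 44 44 99 99 99 99 99 99 99 99; joining the 24 pieces gives the next term.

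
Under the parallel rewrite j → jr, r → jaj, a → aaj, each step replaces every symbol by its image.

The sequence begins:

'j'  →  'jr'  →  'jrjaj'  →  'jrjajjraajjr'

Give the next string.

Rewriting each symbol of jrjajjraajjr: j→jr, r→jaj, j→jr, a→aaj, j→jr, j→jr, r→jaj, a→aaj, a→aaj, j→jr, j→jr, r→jaj, which concatenates to jr jaj jr aaj jr jr jaj aaj aaj jr jr jaj.

jrjajjraajjrjrjajaajaajjrjrjaj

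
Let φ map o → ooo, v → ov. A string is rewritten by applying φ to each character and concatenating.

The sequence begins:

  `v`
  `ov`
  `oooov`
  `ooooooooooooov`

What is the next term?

Rewriting the 14 symbols of ooooooooooooov one by one yields ooo ooo ooo ooo ooo ooo ooo ooo ooo ooo ooo ooo ooo ov; concatenated:

oooooooooooooooooooooooooooooooooooooooov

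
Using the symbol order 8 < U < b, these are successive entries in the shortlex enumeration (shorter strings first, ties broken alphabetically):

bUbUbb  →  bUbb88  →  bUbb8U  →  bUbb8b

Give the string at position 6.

Continuing the enumeration 2 steps past bUbb8b: bUbb8b → bUbbU8 → (answer).

bUbbUU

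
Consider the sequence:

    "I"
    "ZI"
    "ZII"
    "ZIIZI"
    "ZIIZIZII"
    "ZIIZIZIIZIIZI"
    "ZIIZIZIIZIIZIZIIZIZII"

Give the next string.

ZIIZIZIIZIIZIZIIZIZIIZIIZIZIIZIIZI

This is a Fibonacci-style word recurrence s(k) = s(k−1)·s(k−2): e.g. ZI·I = ZII.
So term 8 is ZIIZIZIIZIIZIZIIZIZII·ZIIZIZIIZIIZI.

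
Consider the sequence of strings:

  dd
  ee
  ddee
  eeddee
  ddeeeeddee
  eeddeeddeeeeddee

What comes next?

This is a Fibonacci-style word recurrence s(k) = s(k−2)·s(k−1): e.g. dd·ee = ddee.
So term 7 is ddeeeeddee·eeddeeddeeeeddee.

ddeeeeddeeeeddeeddeeeeddee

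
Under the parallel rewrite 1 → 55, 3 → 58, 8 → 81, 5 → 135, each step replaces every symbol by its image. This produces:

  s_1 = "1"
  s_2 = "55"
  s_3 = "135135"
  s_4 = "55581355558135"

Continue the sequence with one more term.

135135135815558135135135135815558135

Applying the rule to each of the 14 symbols of 55581355558135 gives the pieces 135 135 135 81 55 58 135 135 135 135 81 55 58 135, which concatenate to the answer.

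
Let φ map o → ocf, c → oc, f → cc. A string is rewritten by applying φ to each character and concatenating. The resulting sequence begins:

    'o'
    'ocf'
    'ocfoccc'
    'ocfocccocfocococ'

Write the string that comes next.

ocfocccocfococococfocccocfococfococfoc

φ(ocfocccocfocococ) expands symbol-by-symbol to ocf oc cc ocf oc oc oc ocf oc cc ocf oc ocf oc ocf oc; joining the 16 pieces gives the next term.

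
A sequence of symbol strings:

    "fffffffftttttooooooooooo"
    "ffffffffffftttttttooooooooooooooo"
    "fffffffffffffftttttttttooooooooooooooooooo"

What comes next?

ffffffffffffffffftttttttttttooooooooooooooooooooooo

The n-th term is 3n+2 f's then 2n+1 t's then 4n+3 o's, where the shown terms are n = 2, 3, 4.
For the next term, n = 5, so the run lengths are 17, 11, 23.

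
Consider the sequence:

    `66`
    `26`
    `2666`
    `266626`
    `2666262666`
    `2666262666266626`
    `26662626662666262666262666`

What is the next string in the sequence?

266626266626662626662626662666262666266626

Each term (from the third on) is the previous term followed by the one before it: term 3 = 26·66 = 2666.
So term 8 is 26662626662666262666262666·2666262666266626.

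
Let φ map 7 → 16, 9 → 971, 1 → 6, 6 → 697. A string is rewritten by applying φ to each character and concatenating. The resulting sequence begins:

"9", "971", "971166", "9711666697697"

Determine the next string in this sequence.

97116666976976976979711669797116

Applying the rule to each of the 13 symbols of 9711666697697 gives the pieces 971 16 6 6 697 697 697 697 971 16 697 971 16, which concatenate to the answer.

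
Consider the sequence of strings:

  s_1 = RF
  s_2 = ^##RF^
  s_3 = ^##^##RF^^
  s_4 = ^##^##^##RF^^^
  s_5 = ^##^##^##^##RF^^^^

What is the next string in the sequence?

Every step adds ^## to the front and ^ to the end of the previous string.
Applying this once more to ^##^##^##^##RF^^^^:

^##^##^##^##^##RF^^^^^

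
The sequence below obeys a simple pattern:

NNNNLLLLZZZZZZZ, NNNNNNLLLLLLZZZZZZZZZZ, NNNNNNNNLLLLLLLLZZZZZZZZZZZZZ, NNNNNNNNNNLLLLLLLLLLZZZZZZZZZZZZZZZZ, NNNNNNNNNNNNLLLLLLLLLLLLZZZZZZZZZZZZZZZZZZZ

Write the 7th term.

Term n consists of 2n-2 N's, followed by 2n-2 L's, followed by 3n-2 Z's, where the shown terms are n = 3, 4, 5, 6, 7.
Setting n = 9 gives 16, 16, 25 characters in each block.

NNNNNNNNNNNNNNNNLLLLLLLLLLLLLLLLZZZZZZZZZZZZZZZZZZZZZZZZZ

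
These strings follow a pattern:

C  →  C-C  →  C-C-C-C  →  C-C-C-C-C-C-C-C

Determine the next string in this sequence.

Every step duplicates the string with '-' between the halves.
Doubling C-C-C-C-C-C-C-C with '-' between the halves:

C-C-C-C-C-C-C-C-C-C-C-C-C-C-C-C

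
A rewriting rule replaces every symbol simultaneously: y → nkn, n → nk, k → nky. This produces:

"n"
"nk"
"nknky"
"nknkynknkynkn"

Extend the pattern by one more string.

Applying the rule to each of the 13 symbols of nknkynknkynkn gives the pieces nk nky nk nky nkn nk nky nk nky nkn nk nky nk, which concatenate to the answer.

nknkynknkynknnknkynknkynknnknkynk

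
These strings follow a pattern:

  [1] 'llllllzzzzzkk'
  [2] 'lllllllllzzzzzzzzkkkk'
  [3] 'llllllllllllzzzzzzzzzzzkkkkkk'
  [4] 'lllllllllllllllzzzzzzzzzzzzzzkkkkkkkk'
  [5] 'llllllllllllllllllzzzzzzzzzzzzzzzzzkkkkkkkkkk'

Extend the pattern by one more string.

lllllllllllllllllllllzzzzzzzzzzzzzzzzzzzzkkkkkkkkkkkk

Each string has the form l^{3n+3} z^{3n+2} k^{2n} (n = 1, 2, …).
For the next term, n = 6, so the run lengths are 21, 20, 12.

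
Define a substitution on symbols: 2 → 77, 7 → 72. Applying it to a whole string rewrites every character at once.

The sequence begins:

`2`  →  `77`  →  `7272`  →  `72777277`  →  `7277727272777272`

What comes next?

Applying the rule to each of the 16 symbols of 7277727272777272 gives the pieces 72 77 72 72 72 77 72 77 72 77 72 72 72 77 72 77, which concatenate to the answer.

72777272727772777277727272777277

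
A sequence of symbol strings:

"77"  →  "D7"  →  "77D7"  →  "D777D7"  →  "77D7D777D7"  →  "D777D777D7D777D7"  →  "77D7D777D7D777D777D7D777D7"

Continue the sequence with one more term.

From term 3 onward, concatenate the second-to-last term with the last: 77·D7 = 77D7, D7·77D7 = D777D7, …
Continuing: D777D777D7D777D7 · 77D7D777D7D777D777D7D777D7 gives term 8.

D777D777D7D777D777D7D777D7D777D777D7D777D7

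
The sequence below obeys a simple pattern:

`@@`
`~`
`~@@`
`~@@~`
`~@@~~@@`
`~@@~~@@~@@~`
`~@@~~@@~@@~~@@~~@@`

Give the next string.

~@@~~@@~@@~~@@~~@@~@@~~@@~@@~

Each term (from the third on) is the previous term followed by the one before it: term 3 = ~·@@ = ~@@.
The next term joins ~@@~~@@~@@~~@@~~@@ and ~@@~~@@~@@~.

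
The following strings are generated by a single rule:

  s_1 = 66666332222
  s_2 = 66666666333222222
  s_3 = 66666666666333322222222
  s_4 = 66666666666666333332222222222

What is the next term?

Reading off run lengths: 6 runs 5, 8, 11, 14; 3 runs 2, 3, 4, 5; 2 runs 4, 6, 8, 10 — each is linear in n (n = 1, 2, …).
Setting n = 5 gives 17, 6, 12 characters in each block.

66666666666666666333333222222222222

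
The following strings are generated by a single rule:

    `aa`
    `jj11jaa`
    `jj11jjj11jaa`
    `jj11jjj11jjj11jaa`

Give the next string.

jj11jjj11jjj11jjj11jaa

The strings grow by a fixed prefix jj11j each time.
One more step from jj11jjj11jjj11jaa gives the answer.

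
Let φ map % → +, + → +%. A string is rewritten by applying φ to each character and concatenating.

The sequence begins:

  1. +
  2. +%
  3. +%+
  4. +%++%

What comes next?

Apply φ to +%++% symbol by symbol: +→+%, %→+, +→+%, +→+%, %→+; joined: +% + +% +% +.

+%++%+%+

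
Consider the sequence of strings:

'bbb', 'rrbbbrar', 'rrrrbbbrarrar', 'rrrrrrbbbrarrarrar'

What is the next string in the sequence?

rrrrrrrrbbbrarrarrarrar

s(k+1) = rr·s(k)·rar, so each term gains rr as a prefix and rar as a suffix.
So the next term is rr·rrrrrrbbbrarrarrar·rar.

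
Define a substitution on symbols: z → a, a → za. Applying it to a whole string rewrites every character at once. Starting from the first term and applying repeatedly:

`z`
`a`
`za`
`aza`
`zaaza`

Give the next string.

azazaaza

Rewriting each symbol of zaaza: z→a, a→za, a→za, z→a, a→za, which concatenates to a za za a za.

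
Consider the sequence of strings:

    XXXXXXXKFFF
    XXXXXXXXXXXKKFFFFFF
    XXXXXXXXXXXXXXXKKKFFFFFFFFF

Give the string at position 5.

XXXXXXXXXXXXXXXXXXXXXXXKKKKKFFFFFFFFFFFFFFF

The n-th term is 4n+3 X's then n K's then 3n F's (n = 1, 2, …).
At n = 5 the blocks have lengths 23, 5, 15.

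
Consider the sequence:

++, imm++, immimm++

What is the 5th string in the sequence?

Each term is the previous one with imm prepended.
From immimm++, 2 further steps: immimm++ → immimmimm++ → (answer).

immimmimmimm++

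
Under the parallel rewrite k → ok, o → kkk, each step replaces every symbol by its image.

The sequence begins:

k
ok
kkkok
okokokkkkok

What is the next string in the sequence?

kkkokkkkokkkkokokokokkkkok

Rewriting each symbol of okokokkkkok: o→kkk, k→ok, o→kkk, k→ok, o→kkk, k→ok, k→ok, k→ok, k→ok, o→kkk, k→ok, which concatenates to kkk ok kkk ok kkk ok ok ok ok kkk ok.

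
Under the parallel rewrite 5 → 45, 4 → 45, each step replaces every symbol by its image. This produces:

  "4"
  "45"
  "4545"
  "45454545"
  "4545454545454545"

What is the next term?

Rewriting the 16 symbols of 4545454545454545 one by one yields 45 45 45 45 45 45 45 45 45 45 45 45 45 45 45 45; concatenated:

45454545454545454545454545454545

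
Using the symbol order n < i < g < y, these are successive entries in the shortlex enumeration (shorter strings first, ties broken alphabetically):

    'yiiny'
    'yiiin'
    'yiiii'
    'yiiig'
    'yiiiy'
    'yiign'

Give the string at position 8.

yiigg

Advancing 2 positions from yiign through yiign → yiigi reaches term 8.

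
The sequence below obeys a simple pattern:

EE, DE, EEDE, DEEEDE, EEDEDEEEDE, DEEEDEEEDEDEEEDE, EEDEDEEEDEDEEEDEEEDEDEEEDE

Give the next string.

This is a Fibonacci-style word recurrence s(k) = s(k−2)·s(k−1): e.g. EE·DE = EEDE.
The next term joins DEEEDEEEDEDEEEDE and EEDEDEEEDEDEEEDEEEDEDEEEDE.

DEEEDEEEDEDEEEDEEEDEDEEEDEDEEEDEEEDEDEEEDE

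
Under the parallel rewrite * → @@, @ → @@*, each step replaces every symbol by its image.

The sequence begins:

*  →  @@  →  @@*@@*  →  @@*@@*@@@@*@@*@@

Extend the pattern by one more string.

Rewriting the 16 symbols of @@*@@*@@@@*@@*@@ one by one yields @@* @@* @@ @@* @@* @@ @@* @@* @@* @@* @@ @@* @@* @@ @@* @@*; concatenated:

@@*@@*@@@@*@@*@@@@*@@*@@*@@*@@@@*@@*@@@@*@@*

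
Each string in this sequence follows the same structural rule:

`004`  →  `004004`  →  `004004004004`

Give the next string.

s(k+1) = s(k)·s(k) — each term doubles the last.
One more doubling of 004004004004 gives the answer.

004004004004004004004004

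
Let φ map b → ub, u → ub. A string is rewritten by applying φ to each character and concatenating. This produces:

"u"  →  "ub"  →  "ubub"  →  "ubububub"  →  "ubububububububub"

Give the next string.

Replace each of the 16 characters of ubububububububub in place — ub ub ub ub ub ub ub ub ub ub ub ub ub ub ub ub — and concatenate.

ubububububububububububububububub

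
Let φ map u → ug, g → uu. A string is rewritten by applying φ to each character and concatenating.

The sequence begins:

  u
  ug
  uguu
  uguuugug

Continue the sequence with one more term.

Apply φ to uguuugug symbol by symbol: u→ug, g→uu, u→ug, u→ug, u→ug, g→uu, u→ug, g→uu; joined: ug uu ug ug ug uu ug uu.

uguuuguguguuuguu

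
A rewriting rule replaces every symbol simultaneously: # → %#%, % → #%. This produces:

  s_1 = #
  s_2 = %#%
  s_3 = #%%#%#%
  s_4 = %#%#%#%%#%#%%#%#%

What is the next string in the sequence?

#%%#%#%%#%#%%#%#%#%%#%#%%#%#%#%%#%#%%#%#%

Replace each of the 17 characters of %#%#%#%%#%#%%#%#% in place — #% %#% #% %#% #% %#% #% #% %#% #% %#% #% #% %#% #% %#% #% — and concatenate.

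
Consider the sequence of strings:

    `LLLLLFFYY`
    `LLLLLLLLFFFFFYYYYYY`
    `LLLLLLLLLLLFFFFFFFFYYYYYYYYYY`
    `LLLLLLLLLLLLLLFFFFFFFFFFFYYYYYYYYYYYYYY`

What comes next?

LLLLLLLLLLLLLLLLLFFFFFFFFFFFFFFYYYYYYYYYYYYYYYYYY

The n-th term is 3n+2 L's then 3n-1 F's then 4n-2 Y's (n = 1, 2, …).
For the next term, n = 5, so the run lengths are 17, 14, 18.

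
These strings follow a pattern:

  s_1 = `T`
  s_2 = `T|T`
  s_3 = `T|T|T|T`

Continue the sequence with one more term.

Each string is two copies of the previous one joined by '|'.
So the next term is two copies of T|T|T|T with '|' between the halves.

T|T|T|T|T|T|T|T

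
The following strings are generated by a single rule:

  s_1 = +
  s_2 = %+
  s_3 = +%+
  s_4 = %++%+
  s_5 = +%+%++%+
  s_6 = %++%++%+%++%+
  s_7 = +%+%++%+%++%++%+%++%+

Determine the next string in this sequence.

%++%++%+%++%++%+%++%+%++%++%+%++%+

This is a Fibonacci-style word recurrence s(k) = s(k−2)·s(k−1): e.g. +·%+ = +%+.
The next term joins %++%++%+%++%+ and +%+%++%+%++%++%+%++%+.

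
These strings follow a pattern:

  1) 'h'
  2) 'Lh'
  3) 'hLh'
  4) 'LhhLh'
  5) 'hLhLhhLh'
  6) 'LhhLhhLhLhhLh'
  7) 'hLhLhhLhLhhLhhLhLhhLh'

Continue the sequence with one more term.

This is a Fibonacci-style word recurrence s(k) = s(k−2)·s(k−1): e.g. h·Lh = hLh.
So term 8 is LhhLhhLhLhhLh·hLhLhhLhLhhLhhLhLhhLh.

LhhLhhLhLhhLhhLhLhhLhLhhLhhLhLhhLh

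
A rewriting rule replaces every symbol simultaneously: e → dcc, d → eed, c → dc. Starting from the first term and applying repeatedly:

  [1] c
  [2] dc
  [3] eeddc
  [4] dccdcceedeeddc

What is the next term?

eeddcdceeddcdcdccdcceeddccdcceedeeddc

Replace each of the 14 characters of dccdcceedeeddc in place — eed dc dc eed dc dc dcc dcc eed dcc dcc eed eed dc — and concatenate.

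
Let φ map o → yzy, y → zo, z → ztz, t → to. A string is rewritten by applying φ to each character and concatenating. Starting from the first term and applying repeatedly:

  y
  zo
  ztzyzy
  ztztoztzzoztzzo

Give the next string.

Rewriting the 15 symbols of ztztoztzzoztzzo one by one yields ztz to ztz to yzy ztz to ztz ztz yzy ztz to ztz ztz yzy; concatenated:

ztztoztztoyzyztztoztzztzyzyztztoztzztzyzy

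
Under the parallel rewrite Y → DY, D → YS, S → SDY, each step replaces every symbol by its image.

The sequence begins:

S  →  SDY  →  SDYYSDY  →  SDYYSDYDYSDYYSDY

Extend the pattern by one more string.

Rewriting the 16 symbols of SDYYSDYDYSDYYSDY one by one yields SDY YS DY DY SDY YS DY YS DY SDY YS DY DY SDY YS DY; concatenated:

SDYYSDYDYSDYYSDYYSDYSDYYSDYDYSDYYSDY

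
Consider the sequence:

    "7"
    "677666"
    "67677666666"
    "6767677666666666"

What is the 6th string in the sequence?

Every step adds 67 to the front and 666 to the end of the previous string.
From 6767677666666666, 2 further steps: 6767677666666666 → 676767677666666666666 → (answer).

67676767677666666666666666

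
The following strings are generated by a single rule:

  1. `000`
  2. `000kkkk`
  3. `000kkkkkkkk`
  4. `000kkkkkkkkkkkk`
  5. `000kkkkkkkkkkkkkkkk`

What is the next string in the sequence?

The strings grow by a fixed suffix kkkk each time.
So the next term is 000kkkkkkkkkkkkkkkk·kkkk.

000kkkkkkkkkkkkkkkkkkkk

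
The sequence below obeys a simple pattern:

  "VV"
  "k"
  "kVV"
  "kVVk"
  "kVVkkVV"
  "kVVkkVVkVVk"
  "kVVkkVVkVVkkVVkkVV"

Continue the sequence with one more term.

kVVkkVVkVVkkVVkkVVkVVkkVVkVVk

Each term (from the third on) is the previous term followed by the one before it: term 3 = k·VV = kVV.
Continuing: kVVkkVVkVVkkVVkkVV · kVVkkVVkVVk gives term 8.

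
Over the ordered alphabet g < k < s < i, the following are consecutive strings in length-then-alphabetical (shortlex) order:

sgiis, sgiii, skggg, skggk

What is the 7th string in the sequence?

skgkg

Stepping forward 3 times from skggk: skggk → skggs → skggi, then the target.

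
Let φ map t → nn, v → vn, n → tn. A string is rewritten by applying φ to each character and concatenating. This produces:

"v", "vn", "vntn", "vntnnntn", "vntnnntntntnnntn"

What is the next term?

vntnnntntntnnntnnntnnntntntnnntn

Applying the rule to each of the 16 symbols of vntnnntntntnnntn gives the pieces vn tn nn tn tn tn nn tn nn tn nn tn tn tn nn tn, which concatenate to the answer.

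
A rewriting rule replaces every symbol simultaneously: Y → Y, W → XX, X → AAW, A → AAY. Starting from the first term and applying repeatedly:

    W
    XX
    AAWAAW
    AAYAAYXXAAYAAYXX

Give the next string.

AAYAAYYAAYAAYYAAWAAWAAYAAYYAAYAAYYAAWAAW

φ(AAYAAYXXAAYAAYXX) expands symbol-by-symbol to AAY AAY Y AAY AAY Y AAW AAW AAY AAY Y AAY AAY Y AAW AAW; joining the 16 pieces gives the next term.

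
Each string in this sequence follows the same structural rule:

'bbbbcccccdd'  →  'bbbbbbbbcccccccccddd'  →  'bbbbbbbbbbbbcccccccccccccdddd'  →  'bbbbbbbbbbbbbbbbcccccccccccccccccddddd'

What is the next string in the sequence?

bbbbbbbbbbbbbbbbbbbbcccccccccccccccccccccdddddd

The n-th term is 4n b's then 4n+1 c's then n+1 d's (n = 1, 2, …).
At n = 5 the blocks have lengths 20, 21, 6.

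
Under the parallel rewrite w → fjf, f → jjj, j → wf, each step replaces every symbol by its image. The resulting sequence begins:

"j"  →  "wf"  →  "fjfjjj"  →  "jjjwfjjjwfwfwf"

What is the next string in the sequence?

φ(jjjwfjjjwfwfwf) expands symbol-by-symbol to wf wf wf fjf jjj wf wf wf fjf jjj fjf jjj fjf jjj; joining the 14 pieces gives the next term.

wfwfwffjfjjjwfwfwffjfjjjfjfjjjfjfjjj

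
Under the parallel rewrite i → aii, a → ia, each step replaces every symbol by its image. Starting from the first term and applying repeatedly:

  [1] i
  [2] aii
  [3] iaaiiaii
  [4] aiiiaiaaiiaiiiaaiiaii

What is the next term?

Applying the rule to each of the 21 symbols of aiiiaiaaiiaiiiaaiiaii gives the pieces ia aii aii aii ia aii ia ia aii aii ia aii aii aii ia ia aii aii ia aii aii, which concatenate to the answer.

iaaiiaiiaiiiaaiiiaiaaiiaiiiaaiiaiiaiiiaiaaiiaiiiaaiiaii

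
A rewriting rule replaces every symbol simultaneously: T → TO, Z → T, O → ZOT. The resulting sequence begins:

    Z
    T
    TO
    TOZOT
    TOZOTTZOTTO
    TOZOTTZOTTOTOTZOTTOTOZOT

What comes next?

Applying the rule to each of the 24 symbols of TOZOTTZOTTOTOTZOTTOTOZOT gives the pieces TO ZOT T ZOT TO TO T ZOT TO TO ZOT TO ZOT TO T ZOT TO TO ZOT TO ZOT T ZOT TO, which concatenate to the answer.

TOZOTTZOTTOTOTZOTTOTOZOTTOZOTTOTZOTTOTOZOTTOZOTTZOTTO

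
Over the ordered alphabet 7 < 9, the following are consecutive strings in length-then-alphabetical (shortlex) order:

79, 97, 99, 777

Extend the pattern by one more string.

779

The successor of 777 increments the rightmost position that isn't already 9 and resets every position after it to 7.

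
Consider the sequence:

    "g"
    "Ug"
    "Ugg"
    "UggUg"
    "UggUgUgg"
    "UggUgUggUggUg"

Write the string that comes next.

UggUgUggUggUgUggUgUgg

This is a Fibonacci-style word recurrence s(k) = s(k−1)·s(k−2): e.g. Ug·g = Ugg.
The next term joins UggUgUggUggUg and UggUgUgg.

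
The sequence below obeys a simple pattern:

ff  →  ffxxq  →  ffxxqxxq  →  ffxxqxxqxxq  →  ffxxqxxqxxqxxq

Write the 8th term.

Each term is the previous one with xxq appended.
From ffxxqxxqxxqxxq, 3 further steps: ffxxqxxqxxqxxq → ffxxqxxqxxqxxqxxq → ffxxqxxqxxqxxqxxqxxq → (answer).

ffxxqxxqxxqxxqxxqxxqxxq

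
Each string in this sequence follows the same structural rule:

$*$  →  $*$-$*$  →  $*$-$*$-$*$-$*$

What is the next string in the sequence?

$*$-$*$-$*$-$*$-$*$-$*$-$*$-$*$

s(k+1) = s(k)·-·s(k) — each term doubles the last with '-' between the halves.
So the next term is two copies of $*$-$*$-$*$-$*$ with '-' between the halves.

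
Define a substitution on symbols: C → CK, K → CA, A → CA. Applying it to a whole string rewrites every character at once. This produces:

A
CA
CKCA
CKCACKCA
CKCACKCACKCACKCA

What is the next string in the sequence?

Rewriting the 16 symbols of CKCACKCACKCACKCA one by one yields CK CA CK CA CK CA CK CA CK CA CK CA CK CA CK CA; concatenated:

CKCACKCACKCACKCACKCACKCACKCACKCA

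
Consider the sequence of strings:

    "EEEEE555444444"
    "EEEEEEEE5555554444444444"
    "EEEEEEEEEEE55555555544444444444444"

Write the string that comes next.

The n-th term is 3n+2 E's then 3n 5's then 4n+2 4's (n = 1, 2, …).
Setting n = 4 gives 14, 12, 18 characters in each block.

EEEEEEEEEEEEEE555555555555444444444444444444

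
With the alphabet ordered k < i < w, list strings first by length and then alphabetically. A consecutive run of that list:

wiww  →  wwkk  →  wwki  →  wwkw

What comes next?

wwik

Treat wwkw as a base-3 numeral over the given alphabet and add one, carrying through any trailing w's.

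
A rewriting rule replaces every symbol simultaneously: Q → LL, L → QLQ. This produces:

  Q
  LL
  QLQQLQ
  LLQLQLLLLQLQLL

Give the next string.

Rewriting the 14 symbols of LLQLQLLLLQLQLL one by one yields QLQ QLQ LL QLQ LL QLQ QLQ QLQ QLQ LL QLQ LL QLQ QLQ; concatenated:

QLQQLQLLQLQLLQLQQLQQLQQLQLLQLQLLQLQQLQ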